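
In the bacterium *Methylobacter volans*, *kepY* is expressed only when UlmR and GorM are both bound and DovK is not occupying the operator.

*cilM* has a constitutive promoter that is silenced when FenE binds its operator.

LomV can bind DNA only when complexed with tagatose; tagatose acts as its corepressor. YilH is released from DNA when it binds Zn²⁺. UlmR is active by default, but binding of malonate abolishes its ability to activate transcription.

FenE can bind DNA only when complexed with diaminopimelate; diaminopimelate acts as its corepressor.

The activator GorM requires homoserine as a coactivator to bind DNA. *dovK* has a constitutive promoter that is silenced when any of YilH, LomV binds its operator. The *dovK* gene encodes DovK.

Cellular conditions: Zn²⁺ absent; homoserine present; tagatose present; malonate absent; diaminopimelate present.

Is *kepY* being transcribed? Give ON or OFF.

Malonate is absent, so UlmR is active.
Homoserine is present, so GorM is active.
Zn²⁺ is absent, so YilH is active.
Tagatose is present, so LomV is active.
With repressor YilH bound, *dovK* is not transcribed.
So DovK is not produced.
No repressor is bound and UlmR and GorM are active, so *kepY* is transcribed.

ON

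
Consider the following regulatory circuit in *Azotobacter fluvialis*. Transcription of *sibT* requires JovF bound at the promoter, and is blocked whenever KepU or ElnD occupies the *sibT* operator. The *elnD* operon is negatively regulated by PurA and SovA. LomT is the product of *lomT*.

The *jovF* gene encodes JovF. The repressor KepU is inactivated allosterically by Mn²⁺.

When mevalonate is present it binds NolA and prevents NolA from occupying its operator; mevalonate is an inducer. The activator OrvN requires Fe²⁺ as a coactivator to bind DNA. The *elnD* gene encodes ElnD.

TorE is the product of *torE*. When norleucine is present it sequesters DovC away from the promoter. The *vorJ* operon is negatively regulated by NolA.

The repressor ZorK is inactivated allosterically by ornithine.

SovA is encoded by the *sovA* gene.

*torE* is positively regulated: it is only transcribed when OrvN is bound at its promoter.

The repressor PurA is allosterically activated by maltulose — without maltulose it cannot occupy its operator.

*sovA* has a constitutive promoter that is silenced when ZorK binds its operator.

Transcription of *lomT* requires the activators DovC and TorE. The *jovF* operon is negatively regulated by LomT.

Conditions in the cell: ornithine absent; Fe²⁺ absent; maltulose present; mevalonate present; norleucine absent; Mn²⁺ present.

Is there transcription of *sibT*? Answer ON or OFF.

ON

Mn²⁺ is present, so KepU is inactive.
Norleucine is absent, so DovC is active.
Fe²⁺ is absent, so OrvN is inactive.
Required activator OrvN is absent, so *torE* is not transcribed.
So TorE is not produced.
Required activator TorE is absent, so *lomT* is not transcribed.
So LomT is not produced.
With no repressor bound, *jovF* is transcribed.
So JovF is produced and active.
Maltulose is present, so PurA is active.
Ornithine is absent, so ZorK is active.
With repressor ZorK bound, *sovA* is not transcribed.
So SovA is not produced.
With repressor PurA bound, *elnD* is not transcribed.
So ElnD is not produced.
No repressor is bound and JovF is active, so *sibT* is transcribed.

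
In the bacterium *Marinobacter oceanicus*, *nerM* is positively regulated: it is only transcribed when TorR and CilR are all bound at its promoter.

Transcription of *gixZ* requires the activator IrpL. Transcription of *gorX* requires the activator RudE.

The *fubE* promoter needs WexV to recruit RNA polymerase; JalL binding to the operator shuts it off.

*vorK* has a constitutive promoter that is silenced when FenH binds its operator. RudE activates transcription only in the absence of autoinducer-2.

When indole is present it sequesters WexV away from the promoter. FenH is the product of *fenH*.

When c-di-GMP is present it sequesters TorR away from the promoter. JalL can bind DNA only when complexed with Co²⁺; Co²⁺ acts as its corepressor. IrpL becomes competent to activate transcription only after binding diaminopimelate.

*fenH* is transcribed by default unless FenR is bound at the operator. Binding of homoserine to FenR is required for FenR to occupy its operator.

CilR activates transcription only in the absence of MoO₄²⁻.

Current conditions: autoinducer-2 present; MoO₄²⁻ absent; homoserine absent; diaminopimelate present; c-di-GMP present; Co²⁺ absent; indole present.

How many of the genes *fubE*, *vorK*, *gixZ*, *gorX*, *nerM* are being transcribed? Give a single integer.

1

Indole is present, so WexV is inactive.
Co²⁺ is absent, so JalL is inactive.
Required activator WexV is absent, so *fubE* is not transcribed.
→ *fubE* is OFF.
Homoserine is absent, so FenR is inactive.
With no repressor bound, *fenH* is transcribed.
So FenH is produced and active.
With repressor FenH bound, *vorK* is not transcribed.
→ *vorK* is OFF.
Diaminopimelate is present, so IrpL is active.
No repressor is bound and IrpL is active, so *gixZ* is transcribed.
→ *gixZ* is ON.
Autoinducer-2 is present, so RudE is inactive.
Required activator RudE is absent, so *gorX* is not transcribed.
→ *gorX* is OFF.
c-di-GMP is present, so TorR is inactive.
MoO₄²⁻ is absent, so CilR is active.
Required activator TorR is absent, so *nerM* is not transcribed.
→ *nerM* is OFF.
1 of the 5 genes is transcribed.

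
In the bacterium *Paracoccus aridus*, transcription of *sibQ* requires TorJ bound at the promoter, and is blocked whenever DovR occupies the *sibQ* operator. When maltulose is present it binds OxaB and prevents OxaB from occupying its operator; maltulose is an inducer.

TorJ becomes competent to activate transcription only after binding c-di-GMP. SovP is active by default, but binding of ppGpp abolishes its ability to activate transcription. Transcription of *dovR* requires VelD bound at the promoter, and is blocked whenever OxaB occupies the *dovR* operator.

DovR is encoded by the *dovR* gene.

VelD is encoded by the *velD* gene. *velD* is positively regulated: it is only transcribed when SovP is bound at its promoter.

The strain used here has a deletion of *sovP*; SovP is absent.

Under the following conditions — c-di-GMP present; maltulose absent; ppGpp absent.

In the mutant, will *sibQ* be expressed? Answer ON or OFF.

ON

c-di-GMP is present, so TorJ is active.
Maltulose is absent, so OxaB is active.
SovP is non-functional in this strain, so it has no effect.
Required activator SovP is absent, so *velD* is not transcribed.
So VelD is not produced.
With repressor OxaB bound, *dovR* is not transcribed.
So DovR is not produced.
No repressor is bound and TorJ is active, so *sibQ* is transcribed.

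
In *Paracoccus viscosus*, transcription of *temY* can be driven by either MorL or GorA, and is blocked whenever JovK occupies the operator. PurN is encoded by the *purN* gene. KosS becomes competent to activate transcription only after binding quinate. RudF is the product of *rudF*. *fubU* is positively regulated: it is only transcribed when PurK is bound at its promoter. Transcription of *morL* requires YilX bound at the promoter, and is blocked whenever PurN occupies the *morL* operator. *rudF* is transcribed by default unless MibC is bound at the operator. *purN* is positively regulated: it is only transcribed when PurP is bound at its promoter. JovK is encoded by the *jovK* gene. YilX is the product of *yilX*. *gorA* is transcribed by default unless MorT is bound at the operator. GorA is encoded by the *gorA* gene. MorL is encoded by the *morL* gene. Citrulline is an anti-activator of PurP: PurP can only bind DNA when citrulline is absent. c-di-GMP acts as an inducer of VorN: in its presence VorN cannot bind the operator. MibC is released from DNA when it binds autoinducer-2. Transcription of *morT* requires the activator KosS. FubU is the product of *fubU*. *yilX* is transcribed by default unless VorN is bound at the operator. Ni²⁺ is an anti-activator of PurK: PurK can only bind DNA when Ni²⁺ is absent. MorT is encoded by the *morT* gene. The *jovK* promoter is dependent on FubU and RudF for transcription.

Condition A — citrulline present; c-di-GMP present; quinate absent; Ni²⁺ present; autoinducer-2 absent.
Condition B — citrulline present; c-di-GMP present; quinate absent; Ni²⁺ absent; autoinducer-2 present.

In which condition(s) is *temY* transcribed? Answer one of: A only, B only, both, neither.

Condition A:
Citrulline is present, so PurP is inactive.
Required activator PurP is absent, so *purN* is not transcribed.
So PurN is not produced.
c-di-GMP is present, so VorN is inactive.
With no repressor bound, *yilX* is transcribed.
So YilX is produced and active.
No repressor is bound and YilX is active, so *morL* is transcribed.
So MorL is produced and active.
Quinate is absent, so KosS is inactive.
Required activator KosS is absent, so *morT* is not transcribed.
So MorT is not produced.
With no repressor bound, *gorA* is transcribed.
So GorA is produced and active.
Ni²⁺ is present, so PurK is inactive.
Required activator PurK is absent, so *fubU* is not transcribed.
So FubU is not produced.
Autoinducer-2 is absent, so MibC is active.
With repressor MibC bound, *rudF* is not transcribed.
So RudF is not produced.
Required activator FubU is absent, so *jovK* is not transcribed.
So JovK is not produced.
Activator MorL is present, so *temY* is transcribed.
→ *temY* is ON in A.
Condition B:
Citrulline is present, so PurP is inactive.
Required activator PurP is absent, so *purN* is not transcribed.
So PurN is not produced.
c-di-GMP is present, so VorN is inactive.
With no repressor bound, *yilX* is transcribed.
So YilX is produced and active.
No repressor is bound and YilX is active, so *morL* is transcribed.
So MorL is produced and active.
Quinate is absent, so KosS is inactive.
Required activator KosS is absent, so *morT* is not transcribed.
So MorT is not produced.
With no repressor bound, *gorA* is transcribed.
So GorA is produced and active.
Ni²⁺ is absent, so PurK is active.
No repressor is bound and PurK is active, so *fubU* is transcribed.
So FubU is produced and active.
Autoinducer-2 is present, so MibC is inactive.
With no repressor bound, *rudF* is transcribed.
So RudF is produced and active.
No repressor is bound and FubU and RudF are active, so *jovK* is transcribed.
So JovK is produced and active.
With repressor JovK bound, *temY* is not transcribed.
→ *temY* is OFF in B.

A only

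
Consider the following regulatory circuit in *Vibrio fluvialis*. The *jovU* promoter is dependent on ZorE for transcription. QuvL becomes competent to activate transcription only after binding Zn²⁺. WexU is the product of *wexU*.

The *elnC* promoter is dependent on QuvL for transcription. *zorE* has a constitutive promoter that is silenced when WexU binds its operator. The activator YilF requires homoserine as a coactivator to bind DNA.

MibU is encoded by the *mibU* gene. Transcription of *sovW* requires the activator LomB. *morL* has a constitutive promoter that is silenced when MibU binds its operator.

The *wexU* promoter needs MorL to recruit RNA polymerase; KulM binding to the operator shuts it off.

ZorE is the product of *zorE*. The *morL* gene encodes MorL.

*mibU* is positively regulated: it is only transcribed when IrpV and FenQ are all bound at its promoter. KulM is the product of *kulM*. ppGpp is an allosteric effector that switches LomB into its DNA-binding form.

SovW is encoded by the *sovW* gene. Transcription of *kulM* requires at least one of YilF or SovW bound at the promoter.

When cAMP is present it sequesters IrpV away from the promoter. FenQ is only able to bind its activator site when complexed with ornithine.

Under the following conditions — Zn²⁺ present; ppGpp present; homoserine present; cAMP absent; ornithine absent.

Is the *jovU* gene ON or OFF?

ON

cAMP is absent, so IrpV is active.
Ornithine is absent, so FenQ is inactive.
Required activator FenQ is absent, so *mibU* is not transcribed.
So MibU is not produced.
With no repressor bound, *morL* is transcribed.
So MorL is produced and active.
Homoserine is present, so YilF is active.
ppGpp is present, so LomB is active.
No repressor is bound and LomB is active, so *sovW* is transcribed.
So SovW is produced and active.
Activator YilF is present, so *kulM* is transcribed.
So KulM is produced and active.
With repressor KulM bound, *wexU* is not transcribed.
So WexU is not produced.
With no repressor bound, *zorE* is transcribed.
So ZorE is produced and active.
No repressor is bound and ZorE is active, so *jovU* is transcribed.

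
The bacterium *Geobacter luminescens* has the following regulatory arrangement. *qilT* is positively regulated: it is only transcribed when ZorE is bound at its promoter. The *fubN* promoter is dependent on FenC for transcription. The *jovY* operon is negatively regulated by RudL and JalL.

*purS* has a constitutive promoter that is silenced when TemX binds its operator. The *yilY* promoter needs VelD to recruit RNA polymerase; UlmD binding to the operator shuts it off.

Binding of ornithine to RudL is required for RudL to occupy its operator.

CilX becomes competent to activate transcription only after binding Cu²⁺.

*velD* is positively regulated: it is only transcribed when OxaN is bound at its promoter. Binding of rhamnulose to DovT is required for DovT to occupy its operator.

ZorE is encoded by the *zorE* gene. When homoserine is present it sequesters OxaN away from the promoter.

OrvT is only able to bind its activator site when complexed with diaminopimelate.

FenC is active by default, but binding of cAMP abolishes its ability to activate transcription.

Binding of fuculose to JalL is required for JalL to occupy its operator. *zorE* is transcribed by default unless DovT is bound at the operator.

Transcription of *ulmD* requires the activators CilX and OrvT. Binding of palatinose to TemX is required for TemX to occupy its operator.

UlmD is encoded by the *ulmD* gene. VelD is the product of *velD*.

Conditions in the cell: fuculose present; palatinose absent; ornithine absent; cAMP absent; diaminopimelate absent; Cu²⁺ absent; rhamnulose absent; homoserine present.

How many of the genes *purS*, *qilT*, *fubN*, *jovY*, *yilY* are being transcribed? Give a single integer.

Palatinose is absent, so TemX is inactive.
With no repressor bound, *purS* is transcribed.
→ *purS* is ON.
Rhamnulose is absent, so DovT is inactive.
With no repressor bound, *zorE* is transcribed.
So ZorE is produced and active.
No repressor is bound and ZorE is active, so *qilT* is transcribed.
→ *qilT* is ON.
cAMP is absent, so FenC is active.
No repressor is bound and FenC is active, so *fubN* is transcribed.
→ *fubN* is ON.
Ornithine is absent, so RudL is inactive.
Fuculose is present, so JalL is active.
With repressor JalL bound, *jovY* is not transcribed.
→ *jovY* is OFF.
Homoserine is present, so OxaN is inactive.
Required activator OxaN is absent, so *velD* is not transcribed.
So VelD is not produced.
Cu²⁺ is absent, so CilX is inactive.
Diaminopimelate is absent, so OrvT is inactive.
Required activator CilX is absent, so *ulmD* is not transcribed.
So UlmD is not produced.
Required activator VelD is absent, so *yilY* is not transcribed.
→ *yilY* is OFF.
3 of the 5 genes are transcribed.

3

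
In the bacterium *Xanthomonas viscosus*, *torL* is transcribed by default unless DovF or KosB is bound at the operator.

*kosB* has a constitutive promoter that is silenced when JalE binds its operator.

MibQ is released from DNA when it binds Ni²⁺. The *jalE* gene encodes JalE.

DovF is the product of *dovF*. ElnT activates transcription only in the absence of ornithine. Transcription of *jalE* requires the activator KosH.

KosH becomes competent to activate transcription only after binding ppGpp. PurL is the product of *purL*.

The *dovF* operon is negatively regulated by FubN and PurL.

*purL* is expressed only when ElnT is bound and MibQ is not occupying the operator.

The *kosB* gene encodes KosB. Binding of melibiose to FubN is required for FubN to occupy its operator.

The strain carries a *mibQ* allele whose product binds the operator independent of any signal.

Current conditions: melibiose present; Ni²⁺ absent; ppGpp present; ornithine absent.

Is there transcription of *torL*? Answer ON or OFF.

Melibiose is present, so FubN is active.
MibQ is constitutively active in this strain.
Ornithine is absent, so ElnT is active.
With repressor MibQ bound, *purL* is not transcribed.
So PurL is not produced.
With repressor FubN bound, *dovF* is not transcribed.
So DovF is not produced.
ppGpp is present, so KosH is active.
No repressor is bound and KosH is active, so *jalE* is transcribed.
So JalE is produced and active.
With repressor JalE bound, *kosB* is not transcribed.
So KosB is not produced.
With no repressor bound, *torL* is transcribed.

ON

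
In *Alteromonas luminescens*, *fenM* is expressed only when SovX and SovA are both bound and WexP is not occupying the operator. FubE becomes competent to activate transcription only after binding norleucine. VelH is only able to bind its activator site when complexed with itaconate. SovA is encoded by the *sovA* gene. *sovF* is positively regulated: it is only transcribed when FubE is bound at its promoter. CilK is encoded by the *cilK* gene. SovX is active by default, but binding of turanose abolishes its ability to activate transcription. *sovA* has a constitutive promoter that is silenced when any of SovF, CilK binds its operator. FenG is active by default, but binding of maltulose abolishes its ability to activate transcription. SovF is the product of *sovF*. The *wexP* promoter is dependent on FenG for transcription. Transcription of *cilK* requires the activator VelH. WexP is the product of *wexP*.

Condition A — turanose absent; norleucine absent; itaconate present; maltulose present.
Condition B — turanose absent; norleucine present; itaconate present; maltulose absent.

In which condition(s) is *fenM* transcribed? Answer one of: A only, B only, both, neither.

Condition A:
Turanose is absent, so SovX is active.
Norleucine is absent, so FubE is inactive.
Required activator FubE is absent, so *sovF* is not transcribed.
So SovF is not produced.
Itaconate is present, so VelH is active.
No repressor is bound and VelH is active, so *cilK* is transcribed.
So CilK is produced and active.
With repressor CilK bound, *sovA* is not transcribed.
So SovA is not produced.
Maltulose is present, so FenG is inactive.
Required activator FenG is absent, so *wexP* is not transcribed.
So WexP is not produced.
Required activator SovA is absent, so *fenM* is not transcribed.
→ *fenM* is OFF in A.
Condition B:
Turanose is absent, so SovX is active.
Norleucine is present, so FubE is active.
No repressor is bound and FubE is active, so *sovF* is transcribed.
So SovF is produced and active.
Itaconate is present, so VelH is active.
No repressor is bound and VelH is active, so *cilK* is transcribed.
So CilK is produced and active.
With repressor SovF bound, *sovA* is not transcribed.
So SovA is not produced.
Maltulose is absent, so FenG is active.
No repressor is bound and FenG is active, so *wexP* is transcribed.
So WexP is produced and active.
With repressor WexP bound, *fenM* is not transcribed.
→ *fenM* is OFF in B.

neither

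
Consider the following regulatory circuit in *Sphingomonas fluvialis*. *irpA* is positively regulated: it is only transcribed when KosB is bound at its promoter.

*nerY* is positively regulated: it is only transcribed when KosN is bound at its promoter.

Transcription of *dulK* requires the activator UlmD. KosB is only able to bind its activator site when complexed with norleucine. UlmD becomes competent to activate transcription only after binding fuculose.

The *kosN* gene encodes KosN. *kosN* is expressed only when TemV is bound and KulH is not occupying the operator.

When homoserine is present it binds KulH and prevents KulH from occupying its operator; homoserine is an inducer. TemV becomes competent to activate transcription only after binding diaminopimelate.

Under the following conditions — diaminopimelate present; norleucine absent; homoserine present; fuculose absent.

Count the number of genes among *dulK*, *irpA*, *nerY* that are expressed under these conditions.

Fuculose is absent, so UlmD is inactive.
Required activator UlmD is absent, so *dulK* is not transcribed.
→ *dulK* is OFF.
Norleucine is absent, so KosB is inactive.
Required activator KosB is absent, so *irpA* is not transcribed.
→ *irpA* is OFF.
Homoserine is present, so KulH is inactive.
Diaminopimelate is present, so TemV is active.
No repressor is bound and TemV is active, so *kosN* is transcribed.
So KosN is produced and active.
No repressor is bound and KosN is active, so *nerY* is transcribed.
→ *nerY* is ON.
1 of the 3 genes is transcribed.

1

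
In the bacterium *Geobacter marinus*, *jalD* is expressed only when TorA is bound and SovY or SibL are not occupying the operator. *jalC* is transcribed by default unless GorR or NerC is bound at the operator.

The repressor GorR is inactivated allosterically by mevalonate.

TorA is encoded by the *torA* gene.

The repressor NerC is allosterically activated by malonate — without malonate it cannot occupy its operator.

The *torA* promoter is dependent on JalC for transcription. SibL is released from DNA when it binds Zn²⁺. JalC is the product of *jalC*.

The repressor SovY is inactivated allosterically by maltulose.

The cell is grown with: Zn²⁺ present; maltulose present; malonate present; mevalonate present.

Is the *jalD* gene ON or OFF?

Maltulose is present, so SovY is inactive.
Mevalonate is present, so GorR is inactive.
Malonate is present, so NerC is active.
With repressor NerC bound, *jalC* is not transcribed.
So JalC is not produced.
Required activator JalC is absent, so *torA* is not transcribed.
So TorA is not produced.
Zn²⁺ is present, so SibL is inactive.
Required activator TorA is absent, so *jalD* is not transcribed.

OFF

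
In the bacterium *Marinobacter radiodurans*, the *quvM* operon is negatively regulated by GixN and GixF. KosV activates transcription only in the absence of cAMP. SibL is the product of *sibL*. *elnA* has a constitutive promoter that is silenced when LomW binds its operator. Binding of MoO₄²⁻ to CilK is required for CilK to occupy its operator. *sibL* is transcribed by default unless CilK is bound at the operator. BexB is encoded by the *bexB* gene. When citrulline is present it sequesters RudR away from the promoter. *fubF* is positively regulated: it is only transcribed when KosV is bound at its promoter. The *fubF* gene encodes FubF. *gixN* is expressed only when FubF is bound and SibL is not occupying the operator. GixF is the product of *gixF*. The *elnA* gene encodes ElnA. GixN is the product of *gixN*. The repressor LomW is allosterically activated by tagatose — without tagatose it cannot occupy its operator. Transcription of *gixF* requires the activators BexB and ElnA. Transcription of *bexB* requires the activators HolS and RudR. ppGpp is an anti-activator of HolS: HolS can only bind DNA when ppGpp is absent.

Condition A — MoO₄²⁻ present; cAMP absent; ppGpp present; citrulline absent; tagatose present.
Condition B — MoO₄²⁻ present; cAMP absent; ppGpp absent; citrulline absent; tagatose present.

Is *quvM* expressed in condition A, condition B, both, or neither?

Condition A:
MoO₄²⁻ is present, so CilK is active.
With repressor CilK bound, *sibL* is not transcribed.
So SibL is not produced.
cAMP is absent, so KosV is active.
No repressor is bound and KosV is active, so *fubF* is transcribed.
So FubF is produced and active.
No repressor is bound and FubF is active, so *gixN* is transcribed.
So GixN is produced and active.
ppGpp is present, so HolS is inactive.
Citrulline is absent, so RudR is active.
Required activator HolS is absent, so *bexB* is not transcribed.
So BexB is not produced.
Tagatose is present, so LomW is active.
With repressor LomW bound, *elnA* is not transcribed.
So ElnA is not produced.
Required activator BexB is absent, so *gixF* is not transcribed.
So GixF is not produced.
With repressor GixN bound, *quvM* is not transcribed.
→ *quvM* is OFF in A.
Condition B:
MoO₄²⁻ is present, so CilK is active.
With repressor CilK bound, *sibL* is not transcribed.
So SibL is not produced.
cAMP is absent, so KosV is active.
No repressor is bound and KosV is active, so *fubF* is transcribed.
So FubF is produced and active.
No repressor is bound and FubF is active, so *gixN* is transcribed.
So GixN is produced and active.
ppGpp is absent, so HolS is active.
Citrulline is absent, so RudR is active.
No repressor is bound and HolS and RudR are active, so *bexB* is transcribed.
So BexB is produced and active.
Tagatose is present, so LomW is active.
With repressor LomW bound, *elnA* is not transcribed.
So ElnA is not produced.
Required activator ElnA is absent, so *gixF* is not transcribed.
So GixF is not produced.
With repressor GixN bound, *quvM* is not transcribed.
→ *quvM* is OFF in B.

neither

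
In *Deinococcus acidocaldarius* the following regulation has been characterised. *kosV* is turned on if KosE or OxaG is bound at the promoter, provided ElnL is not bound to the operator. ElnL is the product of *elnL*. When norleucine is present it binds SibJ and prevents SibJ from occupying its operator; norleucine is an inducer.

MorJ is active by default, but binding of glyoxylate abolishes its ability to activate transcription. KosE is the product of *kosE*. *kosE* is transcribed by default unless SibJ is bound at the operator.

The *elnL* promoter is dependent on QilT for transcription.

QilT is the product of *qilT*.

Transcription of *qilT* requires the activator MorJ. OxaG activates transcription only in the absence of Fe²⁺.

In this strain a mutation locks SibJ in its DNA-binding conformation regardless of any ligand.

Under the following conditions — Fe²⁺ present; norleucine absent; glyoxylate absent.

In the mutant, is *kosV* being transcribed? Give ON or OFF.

SibJ is constitutively active in this strain.
With repressor SibJ bound, *kosE* is not transcribed.
So KosE is not produced.
Fe²⁺ is present, so OxaG is inactive.
Glyoxylate is absent, so MorJ is active.
No repressor is bound and MorJ is active, so *qilT* is transcribed.
So QilT is produced and active.
No repressor is bound and QilT is active, so *elnL* is transcribed.
So ElnL is produced and active.
With repressor ElnL bound, *kosV* is not transcribed.

OFF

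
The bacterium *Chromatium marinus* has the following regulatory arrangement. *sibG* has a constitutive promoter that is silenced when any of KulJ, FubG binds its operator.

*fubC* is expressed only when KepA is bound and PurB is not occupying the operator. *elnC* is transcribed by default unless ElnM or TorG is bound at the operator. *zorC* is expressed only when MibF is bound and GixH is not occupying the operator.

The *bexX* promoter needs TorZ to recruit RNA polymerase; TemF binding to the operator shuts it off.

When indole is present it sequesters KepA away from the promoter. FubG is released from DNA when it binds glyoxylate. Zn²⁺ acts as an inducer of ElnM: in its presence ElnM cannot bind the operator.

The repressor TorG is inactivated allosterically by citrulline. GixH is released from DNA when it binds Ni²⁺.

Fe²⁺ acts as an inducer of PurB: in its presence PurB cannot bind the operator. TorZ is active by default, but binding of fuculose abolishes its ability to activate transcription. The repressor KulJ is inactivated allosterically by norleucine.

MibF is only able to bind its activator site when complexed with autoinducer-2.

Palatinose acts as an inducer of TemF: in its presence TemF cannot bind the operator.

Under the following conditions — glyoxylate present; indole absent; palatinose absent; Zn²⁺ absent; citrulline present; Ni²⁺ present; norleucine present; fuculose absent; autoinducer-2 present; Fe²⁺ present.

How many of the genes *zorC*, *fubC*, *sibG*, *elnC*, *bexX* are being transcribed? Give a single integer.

3

Ni²⁺ is present, so GixH is inactive.
Autoinducer-2 is present, so MibF is active.
No repressor is bound and MibF is active, so *zorC* is transcribed.
→ *zorC* is ON.
Fe²⁺ is present, so PurB is inactive.
Indole is absent, so KepA is active.
No repressor is bound and KepA is active, so *fubC* is transcribed.
→ *fubC* is ON.
Norleucine is present, so KulJ is inactive.
Glyoxylate is present, so FubG is inactive.
With no repressor bound, *sibG* is transcribed.
→ *sibG* is ON.
Zn²⁺ is absent, so ElnM is active.
Citrulline is present, so TorG is inactive.
With repressor ElnM bound, *elnC* is not transcribed.
→ *elnC* is OFF.
Fuculose is absent, so TorZ is active.
Palatinose is absent, so TemF is active.
With repressor TemF bound, *bexX* is not transcribed.
→ *bexX* is OFF.
3 of the 5 genes are transcribed.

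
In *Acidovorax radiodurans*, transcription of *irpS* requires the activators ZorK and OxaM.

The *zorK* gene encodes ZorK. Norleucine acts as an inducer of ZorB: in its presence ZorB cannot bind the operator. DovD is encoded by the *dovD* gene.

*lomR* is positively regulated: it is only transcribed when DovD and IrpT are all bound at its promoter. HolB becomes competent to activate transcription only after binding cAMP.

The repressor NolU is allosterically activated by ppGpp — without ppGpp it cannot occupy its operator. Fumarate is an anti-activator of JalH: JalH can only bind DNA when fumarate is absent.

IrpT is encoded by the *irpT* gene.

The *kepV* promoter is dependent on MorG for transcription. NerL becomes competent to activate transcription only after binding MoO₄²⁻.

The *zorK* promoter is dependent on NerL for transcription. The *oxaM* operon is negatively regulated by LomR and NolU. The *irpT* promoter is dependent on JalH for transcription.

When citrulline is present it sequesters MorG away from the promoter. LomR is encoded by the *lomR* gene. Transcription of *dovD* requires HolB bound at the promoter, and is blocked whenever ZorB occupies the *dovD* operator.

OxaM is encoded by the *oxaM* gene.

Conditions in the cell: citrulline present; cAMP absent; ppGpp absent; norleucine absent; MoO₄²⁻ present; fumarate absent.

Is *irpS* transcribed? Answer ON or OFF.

ON

MoO₄²⁻ is present, so NerL is active.
No repressor is bound and NerL is active, so *zorK* is transcribed.
So ZorK is produced and active.
Norleucine is absent, so ZorB is active.
cAMP is absent, so HolB is inactive.
With repressor ZorB bound, *dovD* is not transcribed.
So DovD is not produced.
Fumarate is absent, so JalH is active.
No repressor is bound and JalH is active, so *irpT* is transcribed.
So IrpT is produced and active.
Required activator DovD is absent, so *lomR* is not transcribed.
So LomR is not produced.
ppGpp is absent, so NolU is inactive.
With no repressor bound, *oxaM* is transcribed.
So OxaM is produced and active.
No repressor is bound and ZorK and OxaM are active, so *irpS* is transcribed.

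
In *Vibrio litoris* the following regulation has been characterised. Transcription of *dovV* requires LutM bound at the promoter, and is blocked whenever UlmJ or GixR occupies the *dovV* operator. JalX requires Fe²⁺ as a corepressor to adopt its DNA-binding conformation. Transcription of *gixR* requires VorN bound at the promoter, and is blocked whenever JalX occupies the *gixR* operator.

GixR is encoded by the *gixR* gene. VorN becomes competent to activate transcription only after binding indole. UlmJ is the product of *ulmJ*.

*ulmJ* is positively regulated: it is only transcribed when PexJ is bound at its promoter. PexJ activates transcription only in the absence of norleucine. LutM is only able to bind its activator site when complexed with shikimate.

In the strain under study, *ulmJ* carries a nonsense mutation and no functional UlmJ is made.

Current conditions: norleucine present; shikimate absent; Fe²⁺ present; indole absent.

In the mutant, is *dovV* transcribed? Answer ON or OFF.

OFF

UlmJ is non-functional in this strain, so it has no effect.
Shikimate is absent, so LutM is inactive.
Fe²⁺ is present, so JalX is active.
Indole is absent, so VorN is inactive.
With repressor JalX bound, *gixR* is not transcribed.
So GixR is not produced.
Required activator LutM is absent, so *dovV* is not transcribed.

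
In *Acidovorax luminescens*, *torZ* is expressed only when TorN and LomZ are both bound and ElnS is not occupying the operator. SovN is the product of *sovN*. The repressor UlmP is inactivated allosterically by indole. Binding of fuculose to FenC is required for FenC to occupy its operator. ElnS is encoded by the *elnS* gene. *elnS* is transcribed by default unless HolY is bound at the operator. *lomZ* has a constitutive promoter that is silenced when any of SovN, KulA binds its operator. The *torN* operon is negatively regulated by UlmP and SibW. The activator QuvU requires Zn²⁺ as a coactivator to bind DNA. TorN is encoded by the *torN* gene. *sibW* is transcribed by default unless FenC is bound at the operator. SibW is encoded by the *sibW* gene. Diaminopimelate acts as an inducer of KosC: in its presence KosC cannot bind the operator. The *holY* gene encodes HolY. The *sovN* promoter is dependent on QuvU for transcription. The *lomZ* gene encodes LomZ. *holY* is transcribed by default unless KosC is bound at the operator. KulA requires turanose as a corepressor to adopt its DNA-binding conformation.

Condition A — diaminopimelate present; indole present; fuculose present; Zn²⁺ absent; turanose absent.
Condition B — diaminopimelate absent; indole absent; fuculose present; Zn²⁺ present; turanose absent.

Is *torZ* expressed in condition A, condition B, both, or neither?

Condition A:
Diaminopimelate is present, so KosC is inactive.
With no repressor bound, *holY* is transcribed.
So HolY is produced and active.
With repressor HolY bound, *elnS* is not transcribed.
So ElnS is not produced.
Indole is present, so UlmP is inactive.
Fuculose is present, so FenC is active.
With repressor FenC bound, *sibW* is not transcribed.
So SibW is not produced.
With no repressor bound, *torN* is transcribed.
So TorN is produced and active.
Zn²⁺ is absent, so QuvU is inactive.
Required activator QuvU is absent, so *sovN* is not transcribed.
So SovN is not produced.
Turanose is absent, so KulA is inactive.
With no repressor bound, *lomZ* is transcribed.
So LomZ is produced and active.
No repressor is bound and TorN and LomZ are active, so *torZ* is transcribed.
→ *torZ* is ON in A.
Condition B:
Diaminopimelate is absent, so KosC is active.
With repressor KosC bound, *holY* is not transcribed.
So HolY is not produced.
With no repressor bound, *elnS* is transcribed.
So ElnS is produced and active.
Indole is absent, so UlmP is active.
Fuculose is present, so FenC is active.
With repressor FenC bound, *sibW* is not transcribed.
So SibW is not produced.
With repressor UlmP bound, *torN* is not transcribed.
So TorN is not produced.
Zn²⁺ is present, so QuvU is active.
No repressor is bound and QuvU is active, so *sovN* is transcribed.
So SovN is produced and active.
Turanose is absent, so KulA is inactive.
With repressor SovN bound, *lomZ* is not transcribed.
So LomZ is not produced.
With repressor ElnS bound, *torZ* is not transcribed.
→ *torZ* is OFF in B.

A only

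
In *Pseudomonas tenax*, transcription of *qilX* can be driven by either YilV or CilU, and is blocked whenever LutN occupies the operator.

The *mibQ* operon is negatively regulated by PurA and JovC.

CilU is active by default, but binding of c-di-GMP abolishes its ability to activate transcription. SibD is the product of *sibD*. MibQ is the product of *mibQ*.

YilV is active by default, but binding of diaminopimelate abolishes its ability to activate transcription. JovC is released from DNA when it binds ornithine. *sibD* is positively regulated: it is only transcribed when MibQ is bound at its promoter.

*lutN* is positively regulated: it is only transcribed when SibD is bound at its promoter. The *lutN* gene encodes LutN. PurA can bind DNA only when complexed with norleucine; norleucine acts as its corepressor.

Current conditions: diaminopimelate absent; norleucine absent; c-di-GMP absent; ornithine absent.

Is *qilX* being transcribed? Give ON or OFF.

Norleucine is absent, so PurA is inactive.
Ornithine is absent, so JovC is active.
With repressor JovC bound, *mibQ* is not transcribed.
So MibQ is not produced.
Required activator MibQ is absent, so *sibD* is not transcribed.
So SibD is not produced.
Required activator SibD is absent, so *lutN* is not transcribed.
So LutN is not produced.
Diaminopimelate is absent, so YilV is active.
c-di-GMP is absent, so CilU is active.
Activator YilV is present, so *qilX* is transcribed.

ON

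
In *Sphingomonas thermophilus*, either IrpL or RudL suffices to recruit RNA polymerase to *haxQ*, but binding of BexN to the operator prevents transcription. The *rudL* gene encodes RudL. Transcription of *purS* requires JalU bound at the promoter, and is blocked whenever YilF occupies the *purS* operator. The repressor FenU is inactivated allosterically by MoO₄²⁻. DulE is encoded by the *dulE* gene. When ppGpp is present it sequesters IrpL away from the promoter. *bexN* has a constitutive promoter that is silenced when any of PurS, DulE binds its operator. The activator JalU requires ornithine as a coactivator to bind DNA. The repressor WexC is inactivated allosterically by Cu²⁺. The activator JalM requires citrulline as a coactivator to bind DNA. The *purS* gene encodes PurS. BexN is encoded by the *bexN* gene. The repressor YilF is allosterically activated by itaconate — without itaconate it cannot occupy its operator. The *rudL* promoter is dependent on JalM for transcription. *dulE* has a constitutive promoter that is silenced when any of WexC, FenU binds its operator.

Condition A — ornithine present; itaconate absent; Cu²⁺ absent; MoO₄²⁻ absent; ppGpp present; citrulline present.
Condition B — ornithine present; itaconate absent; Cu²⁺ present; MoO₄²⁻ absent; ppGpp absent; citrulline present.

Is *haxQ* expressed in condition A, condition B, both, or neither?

Condition A:
Ornithine is present, so JalU is active.
Itaconate is absent, so YilF is inactive.
No repressor is bound and JalU is active, so *purS* is transcribed.
So PurS is produced and active.
Cu²⁺ is absent, so WexC is active.
MoO₄²⁻ is absent, so FenU is active.
With repressor WexC bound, *dulE* is not transcribed.
So DulE is not produced.
With repressor PurS bound, *bexN* is not transcribed.
So BexN is not produced.
ppGpp is present, so IrpL is inactive.
Citrulline is present, so JalM is active.
No repressor is bound and JalM is active, so *rudL* is transcribed.
So RudL is produced and active.
Activator RudL is present, so *haxQ* is transcribed.
→ *haxQ* is ON in A.
Condition B:
Ornithine is present, so JalU is active.
Itaconate is absent, so YilF is inactive.
No repressor is bound and JalU is active, so *purS* is transcribed.
So PurS is produced and active.
Cu²⁺ is present, so WexC is inactive.
MoO₄²⁻ is absent, so FenU is active.
With repressor FenU bound, *dulE* is not transcribed.
So DulE is not produced.
With repressor PurS bound, *bexN* is not transcribed.
So BexN is not produced.
ppGpp is absent, so IrpL is active.
Citrulline is present, so JalM is active.
No repressor is bound and JalM is active, so *rudL* is transcribed.
So RudL is produced and active.
Activator IrpL is present, so *haxQ* is transcribed.
→ *haxQ* is ON in B.

both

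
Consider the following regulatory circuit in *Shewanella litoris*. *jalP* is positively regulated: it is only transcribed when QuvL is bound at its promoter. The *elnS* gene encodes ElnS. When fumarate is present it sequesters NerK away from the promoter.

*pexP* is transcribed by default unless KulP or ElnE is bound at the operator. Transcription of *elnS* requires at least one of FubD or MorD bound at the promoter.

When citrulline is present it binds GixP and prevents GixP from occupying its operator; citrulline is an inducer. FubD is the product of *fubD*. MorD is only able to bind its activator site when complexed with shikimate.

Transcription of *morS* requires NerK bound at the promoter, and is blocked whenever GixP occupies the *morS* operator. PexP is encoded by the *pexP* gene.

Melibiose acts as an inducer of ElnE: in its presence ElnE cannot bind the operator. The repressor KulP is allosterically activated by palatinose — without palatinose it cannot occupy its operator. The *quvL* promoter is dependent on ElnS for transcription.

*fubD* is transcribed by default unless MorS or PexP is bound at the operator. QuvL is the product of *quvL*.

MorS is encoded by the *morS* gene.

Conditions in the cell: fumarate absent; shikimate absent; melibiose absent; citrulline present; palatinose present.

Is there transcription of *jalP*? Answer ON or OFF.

Citrulline is present, so GixP is inactive.
Fumarate is absent, so NerK is active.
No repressor is bound and NerK is active, so *morS* is transcribed.
So MorS is produced and active.
Palatinose is present, so KulP is active.
Melibiose is absent, so ElnE is active.
With repressor KulP bound, *pexP* is not transcribed.
So PexP is not produced.
With repressor MorS bound, *fubD* is not transcribed.
So FubD is not produced.
Shikimate is absent, so MorD is inactive.
No activator is available at the *elnS* promoter, so *elnS* is not transcribed.
So ElnS is not produced.
Required activator ElnS is absent, so *quvL* is not transcribed.
So QuvL is not produced.
Required activator QuvL is absent, so *jalP* is not transcribed.

OFF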